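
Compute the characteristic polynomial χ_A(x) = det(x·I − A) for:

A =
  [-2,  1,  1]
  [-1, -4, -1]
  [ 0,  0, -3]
x^3 + 9*x^2 + 27*x + 27

Expanding det(x·I − A) (e.g. by cofactor expansion or by noting that A is similar to its Jordan form J, which has the same characteristic polynomial as A) gives
  χ_A(x) = x^3 + 9*x^2 + 27*x + 27
which factors as (x + 3)^3. The eigenvalues (with algebraic multiplicities) are λ = -3 with multiplicity 3.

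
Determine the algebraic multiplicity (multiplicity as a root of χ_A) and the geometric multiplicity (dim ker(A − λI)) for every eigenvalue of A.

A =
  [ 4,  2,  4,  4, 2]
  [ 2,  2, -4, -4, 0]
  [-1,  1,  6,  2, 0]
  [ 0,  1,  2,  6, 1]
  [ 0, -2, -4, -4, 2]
λ = 4: alg = 5, geom = 3

Step 1 — factor the characteristic polynomial to read off the algebraic multiplicities:
  χ_A(x) = (x - 4)^5

Step 2 — compute geometric multiplicities via the rank-nullity identity g(λ) = n − rank(A − λI):
  rank(A − (4)·I) = 2, so dim ker(A − (4)·I) = n − 2 = 3

Summary:
  λ = 4: algebraic multiplicity = 5, geometric multiplicity = 3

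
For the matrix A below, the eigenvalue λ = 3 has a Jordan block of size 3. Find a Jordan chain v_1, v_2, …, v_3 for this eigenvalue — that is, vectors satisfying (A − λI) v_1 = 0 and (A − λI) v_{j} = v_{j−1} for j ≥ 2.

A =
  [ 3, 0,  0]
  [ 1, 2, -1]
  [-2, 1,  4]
A Jordan chain for λ = 3 of length 3:
v_1 = (0, 1, -1)ᵀ
v_2 = (0, 1, -2)ᵀ
v_3 = (1, 0, 0)ᵀ

Let N = A − (3)·I. We want v_3 with N^3 v_3 = 0 but N^2 v_3 ≠ 0; then v_{j-1} := N · v_j for j = 3, …, 2.

Pick v_3 = (1, 0, 0)ᵀ.
Then v_2 = N · v_3 = (0, 1, -2)ᵀ.
Then v_1 = N · v_2 = (0, 1, -1)ᵀ.

Sanity check: (A − (3)·I) v_1 = (0, 0, 0)ᵀ = 0. ✓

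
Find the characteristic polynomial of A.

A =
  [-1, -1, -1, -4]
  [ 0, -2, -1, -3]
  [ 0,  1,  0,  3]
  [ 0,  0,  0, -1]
x^4 + 4*x^3 + 6*x^2 + 4*x + 1

Expanding det(x·I − A) (e.g. by cofactor expansion or by noting that A is similar to its Jordan form J, which has the same characteristic polynomial as A) gives
  χ_A(x) = x^4 + 4*x^3 + 6*x^2 + 4*x + 1
which factors as (x + 1)^4. The eigenvalues (with algebraic multiplicities) are λ = -1 with multiplicity 4.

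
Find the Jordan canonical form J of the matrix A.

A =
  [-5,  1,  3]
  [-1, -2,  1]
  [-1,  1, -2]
J_3(-3)

The characteristic polynomial is
  det(x·I − A) = x^3 + 9*x^2 + 27*x + 27 = (x + 3)^3

Eigenvalues and multiplicities (the geometric multiplicity of λ is n − rank(A − λI), which equals the number of Jordan blocks for λ):
  λ = -3: algebraic multiplicity = 3, geometric multiplicity = 1

Determining the block sizes for each eigenvalue:
  λ = -3: one block (gm = 1), so the single block has size am = 3 → block sizes [3]

Assembling the blocks gives a Jordan form
J =
  [-3,  1,  0]
  [ 0, -3,  1]
  [ 0,  0, -3]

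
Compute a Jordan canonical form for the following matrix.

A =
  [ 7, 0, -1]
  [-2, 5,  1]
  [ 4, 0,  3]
J_2(5) ⊕ J_1(5)

The characteristic polynomial is
  det(x·I − A) = x^3 - 15*x^2 + 75*x - 125 = (x - 5)^3

Eigenvalues and multiplicities (the geometric multiplicity of λ is n − rank(A − λI), which equals the number of Jordan blocks for λ):
  λ = 5: algebraic multiplicity = 3, geometric multiplicity = 2

Determining the block sizes for each eigenvalue:
  λ = 5: 2 blocks summing to 3 forces exactly one block of size 2 and the rest size 1 → block sizes [2, 1]

Assembling the blocks gives a Jordan form
J =
  [5, 1, 0]
  [0, 5, 0]
  [0, 0, 5]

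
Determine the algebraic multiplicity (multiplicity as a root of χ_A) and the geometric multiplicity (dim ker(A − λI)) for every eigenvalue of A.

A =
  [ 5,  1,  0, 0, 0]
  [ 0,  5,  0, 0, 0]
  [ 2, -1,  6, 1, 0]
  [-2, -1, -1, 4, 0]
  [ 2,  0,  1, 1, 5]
λ = 5: alg = 5, geom = 3

Step 1 — factor the characteristic polynomial to read off the algebraic multiplicities:
  χ_A(x) = (x - 5)^5

Step 2 — compute geometric multiplicities via the rank-nullity identity g(λ) = n − rank(A − λI):
  rank(A − (5)·I) = 2, so dim ker(A − (5)·I) = n − 2 = 3

Summary:
  λ = 5: algebraic multiplicity = 5, geometric multiplicity = 3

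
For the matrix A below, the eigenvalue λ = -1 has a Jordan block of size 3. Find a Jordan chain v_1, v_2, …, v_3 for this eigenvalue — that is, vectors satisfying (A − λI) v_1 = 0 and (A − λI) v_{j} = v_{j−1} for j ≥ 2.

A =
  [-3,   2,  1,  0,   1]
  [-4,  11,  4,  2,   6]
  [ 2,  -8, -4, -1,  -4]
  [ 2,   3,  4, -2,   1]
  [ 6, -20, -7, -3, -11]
A Jordan chain for λ = -1 of length 3:
v_1 = (0, -6, 3, 3, 9)ᵀ
v_2 = (0, 4, -2, -5, -6)ᵀ
v_3 = (0, 1, -2, 0, 0)ᵀ

Let N = A − (-1)·I. We want v_3 with N^3 v_3 = 0 but N^2 v_3 ≠ 0; then v_{j-1} := N · v_j for j = 3, …, 2.

Pick v_3 = (0, 1, -2, 0, 0)ᵀ.
Then v_2 = N · v_3 = (0, 4, -2, -5, -6)ᵀ.
Then v_1 = N · v_2 = (0, -6, 3, 3, 9)ᵀ.

Sanity check: (A − (-1)·I) v_1 = (0, 0, 0, 0, 0)ᵀ = 0. ✓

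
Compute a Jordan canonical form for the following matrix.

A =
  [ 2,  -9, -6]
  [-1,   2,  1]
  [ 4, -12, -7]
J_3(-1)

The characteristic polynomial is
  det(x·I − A) = x^3 + 3*x^2 + 3*x + 1 = (x + 1)^3

Eigenvalues and multiplicities (the geometric multiplicity of λ is n − rank(A − λI), which equals the number of Jordan blocks for λ):
  λ = -1: algebraic multiplicity = 3, geometric multiplicity = 1

Determining the block sizes for each eigenvalue:
  λ = -1: one block (gm = 1), so the single block has size am = 3 → block sizes [3]

Assembling the blocks gives a Jordan form
J =
  [-1,  1,  0]
  [ 0, -1,  1]
  [ 0,  0, -1]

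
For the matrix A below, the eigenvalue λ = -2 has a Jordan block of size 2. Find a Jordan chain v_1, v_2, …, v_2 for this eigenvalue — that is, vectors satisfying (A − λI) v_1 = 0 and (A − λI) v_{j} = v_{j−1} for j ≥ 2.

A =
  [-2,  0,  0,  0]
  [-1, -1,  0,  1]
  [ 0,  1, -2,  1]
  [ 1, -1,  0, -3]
A Jordan chain for λ = -2 of length 2:
v_1 = (0, -1, 0, 1)ᵀ
v_2 = (1, 0, 0, 0)ᵀ

Let N = A − (-2)·I. We want v_2 with N^2 v_2 = 0 but N^1 v_2 ≠ 0; then v_{j-1} := N · v_j for j = 2, …, 2.

Pick v_2 = (1, 0, 0, 0)ᵀ.
Then v_1 = N · v_2 = (0, -1, 0, 1)ᵀ.

Sanity check: (A − (-2)·I) v_1 = (0, 0, 0, 0)ᵀ = 0. ✓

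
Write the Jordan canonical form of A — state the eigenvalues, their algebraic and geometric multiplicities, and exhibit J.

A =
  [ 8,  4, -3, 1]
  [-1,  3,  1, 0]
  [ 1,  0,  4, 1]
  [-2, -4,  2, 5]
J_2(5) ⊕ J_2(5)

The characteristic polynomial is
  det(x·I − A) = x^4 - 20*x^3 + 150*x^2 - 500*x + 625 = (x - 5)^4

Eigenvalues and multiplicities (the geometric multiplicity of λ is n − rank(A − λI), which equals the number of Jordan blocks for λ):
  λ = 5: algebraic multiplicity = 4, geometric multiplicity = 2

Determining the block sizes for each eigenvalue:
  λ = 5: with am = 4 and gm = 2, the partition is not yet determined (e.g. several partitions of 4 into 2 parts exist). Let N = A − (5)·I. Computing rank(N^1) = 2, rank(N^2) = 0; the number of blocks of size ≥ j is rank(N^{j−1}) − rank(N^j), giving [2, 2]. So we have 2 block(s) of size 2 → block sizes [2, 2]

Assembling the blocks gives a Jordan form
J =
  [5, 1, 0, 0]
  [0, 5, 0, 0]
  [0, 0, 5, 1]
  [0, 0, 0, 5]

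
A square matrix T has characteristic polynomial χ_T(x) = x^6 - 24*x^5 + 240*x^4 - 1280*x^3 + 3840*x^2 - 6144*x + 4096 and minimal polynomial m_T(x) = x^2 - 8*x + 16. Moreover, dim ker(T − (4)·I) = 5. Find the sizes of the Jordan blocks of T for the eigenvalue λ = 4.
Block sizes for λ = 4: [2, 1, 1, 1, 1]

Step 1 — from the characteristic polynomial, algebraic multiplicity of λ = 4 is 6. From dim ker(T − (4)·I) = 5, there are exactly 5 Jordan blocks for λ = 4.
Step 2 — from the minimal polynomial, the factor (x − 4)^2 tells us the largest block for λ = 4 has size 2.
Step 3 — with total size 6, 5 blocks, and largest block 2, the block sizes (in nonincreasing order) are [2, 1, 1, 1, 1].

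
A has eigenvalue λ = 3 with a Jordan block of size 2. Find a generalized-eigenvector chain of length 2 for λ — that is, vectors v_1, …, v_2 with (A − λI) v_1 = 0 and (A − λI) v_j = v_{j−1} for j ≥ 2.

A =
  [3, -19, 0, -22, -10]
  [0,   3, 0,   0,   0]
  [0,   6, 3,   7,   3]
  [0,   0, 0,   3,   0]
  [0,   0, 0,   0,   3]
A Jordan chain for λ = 3 of length 2:
v_1 = (-19, 0, 6, 0, 0)ᵀ
v_2 = (0, 1, 0, 0, 0)ᵀ

Let N = A − (3)·I. We want v_2 with N^2 v_2 = 0 but N^1 v_2 ≠ 0; then v_{j-1} := N · v_j for j = 2, …, 2.

Pick v_2 = (0, 1, 0, 0, 0)ᵀ.
Then v_1 = N · v_2 = (-19, 0, 6, 0, 0)ᵀ.

Sanity check: (A − (3)·I) v_1 = (0, 0, 0, 0, 0)ᵀ = 0. ✓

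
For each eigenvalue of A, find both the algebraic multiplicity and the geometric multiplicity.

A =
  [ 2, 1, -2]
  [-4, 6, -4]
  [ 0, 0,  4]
λ = 4: alg = 3, geom = 2

Step 1 — factor the characteristic polynomial to read off the algebraic multiplicities:
  χ_A(x) = (x - 4)^3

Step 2 — compute geometric multiplicities via the rank-nullity identity g(λ) = n − rank(A − λI):
  rank(A − (4)·I) = 1, so dim ker(A − (4)·I) = n − 1 = 2

Summary:
  λ = 4: algebraic multiplicity = 3, geometric multiplicity = 2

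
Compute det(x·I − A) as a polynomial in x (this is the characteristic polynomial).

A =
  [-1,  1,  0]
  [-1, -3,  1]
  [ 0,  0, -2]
x^3 + 6*x^2 + 12*x + 8

Expanding det(x·I − A) (e.g. by cofactor expansion or by noting that A is similar to its Jordan form J, which has the same characteristic polynomial as A) gives
  χ_A(x) = x^3 + 6*x^2 + 12*x + 8
which factors as (x + 2)^3. The eigenvalues (with algebraic multiplicities) are λ = -2 with multiplicity 3.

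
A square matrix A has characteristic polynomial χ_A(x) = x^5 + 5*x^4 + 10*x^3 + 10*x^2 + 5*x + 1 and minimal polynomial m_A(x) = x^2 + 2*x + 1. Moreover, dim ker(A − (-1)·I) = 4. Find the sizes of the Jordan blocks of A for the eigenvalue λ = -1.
Block sizes for λ = -1: [2, 1, 1, 1]

Step 1 — from the characteristic polynomial, algebraic multiplicity of λ = -1 is 5. From dim ker(A − (-1)·I) = 4, there are exactly 4 Jordan blocks for λ = -1.
Step 2 — from the minimal polynomial, the factor (x + 1)^2 tells us the largest block for λ = -1 has size 2.
Step 3 — with total size 5, 4 blocks, and largest block 2, the block sizes (in nonincreasing order) are [2, 1, 1, 1].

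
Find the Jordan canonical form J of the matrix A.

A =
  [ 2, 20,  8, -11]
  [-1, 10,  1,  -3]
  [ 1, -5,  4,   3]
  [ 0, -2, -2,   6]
J_2(5) ⊕ J_2(6)

The characteristic polynomial is
  det(x·I − A) = x^4 - 22*x^3 + 181*x^2 - 660*x + 900 = (x - 6)^2*(x - 5)^2

Eigenvalues and multiplicities (the geometric multiplicity of λ is n − rank(A − λI), which equals the number of Jordan blocks for λ):
  λ = 5: algebraic multiplicity = 2, geometric multiplicity = 1
  λ = 6: algebraic multiplicity = 2, geometric multiplicity = 1

Determining the block sizes for each eigenvalue:
  λ = 5: one block (gm = 1), so the single block has size am = 2 → block sizes [2]
  λ = 6: one block (gm = 1), so the single block has size am = 2 → block sizes [2]

Assembling the blocks gives a Jordan form
J =
  [5, 1, 0, 0]
  [0, 5, 0, 0]
  [0, 0, 6, 1]
  [0, 0, 0, 6]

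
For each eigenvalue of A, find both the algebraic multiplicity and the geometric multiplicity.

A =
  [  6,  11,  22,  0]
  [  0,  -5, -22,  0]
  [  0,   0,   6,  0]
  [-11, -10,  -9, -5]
λ = -5: alg = 2, geom = 1; λ = 6: alg = 2, geom = 2

Step 1 — factor the characteristic polynomial to read off the algebraic multiplicities:
  χ_A(x) = (x - 6)^2*(x + 5)^2

Step 2 — compute geometric multiplicities via the rank-nullity identity g(λ) = n − rank(A − λI):
  rank(A − (-5)·I) = 3, so dim ker(A − (-5)·I) = n − 3 = 1
  rank(A − (6)·I) = 2, so dim ker(A − (6)·I) = n − 2 = 2

Summary:
  λ = -5: algebraic multiplicity = 2, geometric multiplicity = 1
  λ = 6: algebraic multiplicity = 2, geometric multiplicity = 2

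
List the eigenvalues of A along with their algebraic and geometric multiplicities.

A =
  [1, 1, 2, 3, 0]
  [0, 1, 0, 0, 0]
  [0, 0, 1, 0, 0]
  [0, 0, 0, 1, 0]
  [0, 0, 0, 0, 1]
λ = 1: alg = 5, geom = 4

Step 1 — factor the characteristic polynomial to read off the algebraic multiplicities:
  χ_A(x) = (x - 1)^5

Step 2 — compute geometric multiplicities via the rank-nullity identity g(λ) = n − rank(A − λI):
  rank(A − (1)·I) = 1, so dim ker(A − (1)·I) = n − 1 = 4

Summary:
  λ = 1: algebraic multiplicity = 5, geometric multiplicity = 4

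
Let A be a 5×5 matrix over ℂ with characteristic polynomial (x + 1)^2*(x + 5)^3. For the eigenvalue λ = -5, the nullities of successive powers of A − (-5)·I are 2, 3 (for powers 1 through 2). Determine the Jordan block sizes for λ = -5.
Block sizes for λ = -5: [2, 1]

From the dimensions of kernels of powers, the number of Jordan blocks of size at least j is d_j − d_{j−1} where d_j = dim ker(N^j) (with d_0 = 0). Computing the differences gives [2, 1].
The number of blocks of size exactly k is (#blocks of size ≥ k) − (#blocks of size ≥ k + 1), so the partition is: 1 block(s) of size 1, 1 block(s) of size 2.
In nonincreasing order the block sizes are [2, 1].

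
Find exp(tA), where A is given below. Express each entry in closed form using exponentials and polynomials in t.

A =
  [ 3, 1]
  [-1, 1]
e^{tA} =
  [t*exp(2*t) + exp(2*t), t*exp(2*t)]
  [-t*exp(2*t), -t*exp(2*t) + exp(2*t)]

Strategy: write A = P · J · P⁻¹ where J is a Jordan canonical form, so e^{tA} = P · e^{tJ} · P⁻¹, and e^{tJ} can be computed block-by-block.

A has Jordan form
J =
  [2, 1]
  [0, 2]
(up to reordering of blocks).

Per-block formulas:
  For a 2×2 Jordan block J_2(2): exp(t · J_2(2)) = e^(2t)·(I + t·N), where N is the 2×2 nilpotent shift.

After assembling e^{tJ} and conjugating by P, we get:

e^{tA} =
  [t*exp(2*t) + exp(2*t), t*exp(2*t)]
  [-t*exp(2*t), -t*exp(2*t) + exp(2*t)]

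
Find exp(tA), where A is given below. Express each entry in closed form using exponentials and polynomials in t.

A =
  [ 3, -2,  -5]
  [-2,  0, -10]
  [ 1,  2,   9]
e^{tA} =
  [-t*exp(4*t) + exp(4*t), -2*t*exp(4*t), -5*t*exp(4*t)]
  [-2*t*exp(4*t), -4*t*exp(4*t) + exp(4*t), -10*t*exp(4*t)]
  [t*exp(4*t), 2*t*exp(4*t), 5*t*exp(4*t) + exp(4*t)]

Strategy: write A = P · J · P⁻¹ where J is a Jordan canonical form, so e^{tA} = P · e^{tJ} · P⁻¹, and e^{tJ} can be computed block-by-block.

A has Jordan form
J =
  [4, 1, 0]
  [0, 4, 0]
  [0, 0, 4]
(up to reordering of blocks).

Per-block formulas:
  For a 1×1 block at λ = 4: exp(t · [4]) = [e^(4t)].
  For a 2×2 Jordan block J_2(4): exp(t · J_2(4)) = e^(4t)·(I + t·N), where N is the 2×2 nilpotent shift.

After assembling e^{tJ} and conjugating by P, we get:

e^{tA} =
  [-t*exp(4*t) + exp(4*t), -2*t*exp(4*t), -5*t*exp(4*t)]
  [-2*t*exp(4*t), -4*t*exp(4*t) + exp(4*t), -10*t*exp(4*t)]
  [t*exp(4*t), 2*t*exp(4*t), 5*t*exp(4*t) + exp(4*t)]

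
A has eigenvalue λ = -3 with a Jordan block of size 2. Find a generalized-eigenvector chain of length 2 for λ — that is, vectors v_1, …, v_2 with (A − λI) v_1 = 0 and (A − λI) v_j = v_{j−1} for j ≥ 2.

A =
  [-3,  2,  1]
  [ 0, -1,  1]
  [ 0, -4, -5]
A Jordan chain for λ = -3 of length 2:
v_1 = (2, 2, -4)ᵀ
v_2 = (0, 1, 0)ᵀ

Let N = A − (-3)·I. We want v_2 with N^2 v_2 = 0 but N^1 v_2 ≠ 0; then v_{j-1} := N · v_j for j = 2, …, 2.

Pick v_2 = (0, 1, 0)ᵀ.
Then v_1 = N · v_2 = (2, 2, -4)ᵀ.

Sanity check: (A − (-3)·I) v_1 = (0, 0, 0)ᵀ = 0. ✓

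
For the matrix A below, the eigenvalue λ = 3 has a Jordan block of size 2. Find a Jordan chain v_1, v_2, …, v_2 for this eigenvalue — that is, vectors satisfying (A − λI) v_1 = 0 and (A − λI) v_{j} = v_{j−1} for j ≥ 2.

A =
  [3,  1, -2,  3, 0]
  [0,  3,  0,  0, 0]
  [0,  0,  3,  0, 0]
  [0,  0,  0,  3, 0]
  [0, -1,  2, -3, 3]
A Jordan chain for λ = 3 of length 2:
v_1 = (1, 0, 0, 0, -1)ᵀ
v_2 = (0, 1, 0, 0, 0)ᵀ

Let N = A − (3)·I. We want v_2 with N^2 v_2 = 0 but N^1 v_2 ≠ 0; then v_{j-1} := N · v_j for j = 2, …, 2.

Pick v_2 = (0, 1, 0, 0, 0)ᵀ.
Then v_1 = N · v_2 = (1, 0, 0, 0, -1)ᵀ.

Sanity check: (A − (3)·I) v_1 = (0, 0, 0, 0, 0)ᵀ = 0. ✓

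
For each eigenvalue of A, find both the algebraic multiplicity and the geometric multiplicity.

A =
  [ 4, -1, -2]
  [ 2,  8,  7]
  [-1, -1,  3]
λ = 5: alg = 3, geom = 1

Step 1 — factor the characteristic polynomial to read off the algebraic multiplicities:
  χ_A(x) = (x - 5)^3

Step 2 — compute geometric multiplicities via the rank-nullity identity g(λ) = n − rank(A − λI):
  rank(A − (5)·I) = 2, so dim ker(A − (5)·I) = n − 2 = 1

Summary:
  λ = 5: algebraic multiplicity = 3, geometric multiplicity = 1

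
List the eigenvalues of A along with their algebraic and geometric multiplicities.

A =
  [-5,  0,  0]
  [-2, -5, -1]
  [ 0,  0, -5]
λ = -5: alg = 3, geom = 2

Step 1 — factor the characteristic polynomial to read off the algebraic multiplicities:
  χ_A(x) = (x + 5)^3

Step 2 — compute geometric multiplicities via the rank-nullity identity g(λ) = n − rank(A − λI):
  rank(A − (-5)·I) = 1, so dim ker(A − (-5)·I) = n − 1 = 2

Summary:
  λ = -5: algebraic multiplicity = 3, geometric multiplicity = 2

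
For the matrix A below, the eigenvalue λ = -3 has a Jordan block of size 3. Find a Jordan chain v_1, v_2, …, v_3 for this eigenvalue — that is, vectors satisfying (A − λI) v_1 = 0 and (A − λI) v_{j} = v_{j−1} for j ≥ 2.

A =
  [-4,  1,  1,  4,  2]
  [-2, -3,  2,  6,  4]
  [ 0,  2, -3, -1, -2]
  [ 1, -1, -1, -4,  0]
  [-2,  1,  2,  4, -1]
A Jordan chain for λ = -3 of length 3:
v_1 = (-1, 0, -1, 0, 0)ᵀ
v_2 = (-1, -2, 0, 1, -2)ᵀ
v_3 = (1, 0, 0, 0, 0)ᵀ

Let N = A − (-3)·I. We want v_3 with N^3 v_3 = 0 but N^2 v_3 ≠ 0; then v_{j-1} := N · v_j for j = 3, …, 2.

Pick v_3 = (1, 0, 0, 0, 0)ᵀ.
Then v_2 = N · v_3 = (-1, -2, 0, 1, -2)ᵀ.
Then v_1 = N · v_2 = (-1, 0, -1, 0, 0)ᵀ.

Sanity check: (A − (-3)·I) v_1 = (0, 0, 0, 0, 0)ᵀ = 0. ✓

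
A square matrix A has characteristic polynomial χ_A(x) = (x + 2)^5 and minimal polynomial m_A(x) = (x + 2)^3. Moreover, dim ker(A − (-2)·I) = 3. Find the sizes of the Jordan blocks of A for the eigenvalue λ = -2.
Block sizes for λ = -2: [3, 1, 1]

Step 1 — from the characteristic polynomial, algebraic multiplicity of λ = -2 is 5. From dim ker(A − (-2)·I) = 3, there are exactly 3 Jordan blocks for λ = -2.
Step 2 — from the minimal polynomial, the factor (x + 2)^3 tells us the largest block for λ = -2 has size 3.
Step 3 — with total size 5, 3 blocks, and largest block 3, the block sizes (in nonincreasing order) are [3, 1, 1].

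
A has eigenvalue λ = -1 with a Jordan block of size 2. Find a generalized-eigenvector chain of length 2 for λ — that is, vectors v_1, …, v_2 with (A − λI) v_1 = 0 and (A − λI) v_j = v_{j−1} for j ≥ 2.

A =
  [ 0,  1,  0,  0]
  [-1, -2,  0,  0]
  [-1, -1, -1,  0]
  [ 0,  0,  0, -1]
A Jordan chain for λ = -1 of length 2:
v_1 = (1, -1, -1, 0)ᵀ
v_2 = (1, 0, 0, 0)ᵀ

Let N = A − (-1)·I. We want v_2 with N^2 v_2 = 0 but N^1 v_2 ≠ 0; then v_{j-1} := N · v_j for j = 2, …, 2.

Pick v_2 = (1, 0, 0, 0)ᵀ.
Then v_1 = N · v_2 = (1, -1, -1, 0)ᵀ.

Sanity check: (A − (-1)·I) v_1 = (0, 0, 0, 0)ᵀ = 0. ✓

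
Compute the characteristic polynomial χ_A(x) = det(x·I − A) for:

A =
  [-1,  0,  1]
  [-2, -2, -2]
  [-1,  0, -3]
x^3 + 6*x^2 + 12*x + 8

Expanding det(x·I − A) (e.g. by cofactor expansion or by noting that A is similar to its Jordan form J, which has the same characteristic polynomial as A) gives
  χ_A(x) = x^3 + 6*x^2 + 12*x + 8
which factors as (x + 2)^3. The eigenvalues (with algebraic multiplicities) are λ = -2 with multiplicity 3.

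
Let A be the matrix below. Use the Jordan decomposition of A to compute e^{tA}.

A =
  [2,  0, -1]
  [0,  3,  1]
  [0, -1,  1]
e^{tA} =
  [exp(2*t), t^2*exp(2*t)/2, t^2*exp(2*t)/2 - t*exp(2*t)]
  [0, t*exp(2*t) + exp(2*t), t*exp(2*t)]
  [0, -t*exp(2*t), -t*exp(2*t) + exp(2*t)]

Strategy: write A = P · J · P⁻¹ where J is a Jordan canonical form, so e^{tA} = P · e^{tJ} · P⁻¹, and e^{tJ} can be computed block-by-block.

A has Jordan form
J =
  [2, 1, 0]
  [0, 2, 1]
  [0, 0, 2]
(up to reordering of blocks).

Per-block formulas:
  For a 3×3 Jordan block J_3(2): exp(t · J_3(2)) = e^(2t)·(I + t·N + (t^2/2)·N^2), where N is the 3×3 nilpotent shift.

After assembling e^{tJ} and conjugating by P, we get:

e^{tA} =
  [exp(2*t), t^2*exp(2*t)/2, t^2*exp(2*t)/2 - t*exp(2*t)]
  [0, t*exp(2*t) + exp(2*t), t*exp(2*t)]
  [0, -t*exp(2*t), -t*exp(2*t) + exp(2*t)]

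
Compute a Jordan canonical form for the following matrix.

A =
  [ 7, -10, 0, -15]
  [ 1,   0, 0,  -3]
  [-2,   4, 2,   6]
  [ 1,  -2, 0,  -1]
J_2(2) ⊕ J_1(2) ⊕ J_1(2)

The characteristic polynomial is
  det(x·I − A) = x^4 - 8*x^3 + 24*x^2 - 32*x + 16 = (x - 2)^4

Eigenvalues and multiplicities (the geometric multiplicity of λ is n − rank(A − λI), which equals the number of Jordan blocks for λ):
  λ = 2: algebraic multiplicity = 4, geometric multiplicity = 3

Determining the block sizes for each eigenvalue:
  λ = 2: 3 blocks summing to 4 forces exactly one block of size 2 and the rest size 1 → block sizes [2, 1, 1]

Assembling the blocks gives a Jordan form
J =
  [2, 1, 0, 0]
  [0, 2, 0, 0]
  [0, 0, 2, 0]
  [0, 0, 0, 2]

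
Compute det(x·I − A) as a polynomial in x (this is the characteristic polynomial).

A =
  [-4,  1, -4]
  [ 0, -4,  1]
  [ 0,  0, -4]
x^3 + 12*x^2 + 48*x + 64

Expanding det(x·I − A) (e.g. by cofactor expansion or by noting that A is similar to its Jordan form J, which has the same characteristic polynomial as A) gives
  χ_A(x) = x^3 + 12*x^2 + 48*x + 64
which factors as (x + 4)^3. The eigenvalues (with algebraic multiplicities) are λ = -4 with multiplicity 3.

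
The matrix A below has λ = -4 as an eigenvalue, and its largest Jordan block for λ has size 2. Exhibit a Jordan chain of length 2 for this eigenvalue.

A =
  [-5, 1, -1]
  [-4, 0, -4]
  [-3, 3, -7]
A Jordan chain for λ = -4 of length 2:
v_1 = (-1, -4, -3)ᵀ
v_2 = (1, 0, 0)ᵀ

Let N = A − (-4)·I. We want v_2 with N^2 v_2 = 0 but N^1 v_2 ≠ 0; then v_{j-1} := N · v_j for j = 2, …, 2.

Pick v_2 = (1, 0, 0)ᵀ.
Then v_1 = N · v_2 = (-1, -4, -3)ᵀ.

Sanity check: (A − (-4)·I) v_1 = (0, 0, 0)ᵀ = 0. ✓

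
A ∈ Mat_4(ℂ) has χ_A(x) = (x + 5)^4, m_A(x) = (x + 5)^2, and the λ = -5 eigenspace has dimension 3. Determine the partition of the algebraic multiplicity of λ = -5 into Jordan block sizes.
Block sizes for λ = -5: [2, 1, 1]

Step 1 — from the characteristic polynomial, algebraic multiplicity of λ = -5 is 4. From dim ker(A − (-5)·I) = 3, there are exactly 3 Jordan blocks for λ = -5.
Step 2 — from the minimal polynomial, the factor (x + 5)^2 tells us the largest block for λ = -5 has size 2.
Step 3 — with total size 4, 3 blocks, and largest block 2, the block sizes (in nonincreasing order) are [2, 1, 1].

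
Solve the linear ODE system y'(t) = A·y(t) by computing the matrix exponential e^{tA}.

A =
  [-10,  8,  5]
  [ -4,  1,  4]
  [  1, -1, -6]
e^{tA} =
  [-t^2*exp(-5*t) - 5*t*exp(-5*t) + exp(-5*t), 3*t^2*exp(-5*t)/2 + 8*t*exp(-5*t), t^2*exp(-5*t) + 5*t*exp(-5*t)]
  [-4*t*exp(-5*t), 6*t*exp(-5*t) + exp(-5*t), 4*t*exp(-5*t)]
  [-t^2*exp(-5*t) + t*exp(-5*t), 3*t^2*exp(-5*t)/2 - t*exp(-5*t), t^2*exp(-5*t) - t*exp(-5*t) + exp(-5*t)]

Strategy: write A = P · J · P⁻¹ where J is a Jordan canonical form, so e^{tA} = P · e^{tJ} · P⁻¹, and e^{tJ} can be computed block-by-block.

A has Jordan form
J =
  [-5,  1,  0]
  [ 0, -5,  1]
  [ 0,  0, -5]
(up to reordering of blocks).

Per-block formulas:
  For a 3×3 Jordan block J_3(-5): exp(t · J_3(-5)) = e^(-5t)·(I + t·N + (t^2/2)·N^2), where N is the 3×3 nilpotent shift.

After assembling e^{tJ} and conjugating by P, we get:

e^{tA} =
  [-t^2*exp(-5*t) - 5*t*exp(-5*t) + exp(-5*t), 3*t^2*exp(-5*t)/2 + 8*t*exp(-5*t), t^2*exp(-5*t) + 5*t*exp(-5*t)]
  [-4*t*exp(-5*t), 6*t*exp(-5*t) + exp(-5*t), 4*t*exp(-5*t)]
  [-t^2*exp(-5*t) + t*exp(-5*t), 3*t^2*exp(-5*t)/2 - t*exp(-5*t), t^2*exp(-5*t) - t*exp(-5*t) + exp(-5*t)]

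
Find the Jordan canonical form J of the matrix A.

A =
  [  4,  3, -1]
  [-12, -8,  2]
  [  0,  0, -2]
J_2(-2) ⊕ J_1(-2)

The characteristic polynomial is
  det(x·I − A) = x^3 + 6*x^2 + 12*x + 8 = (x + 2)^3

Eigenvalues and multiplicities (the geometric multiplicity of λ is n − rank(A − λI), which equals the number of Jordan blocks for λ):
  λ = -2: algebraic multiplicity = 3, geometric multiplicity = 2

Determining the block sizes for each eigenvalue:
  λ = -2: 2 blocks summing to 3 forces exactly one block of size 2 and the rest size 1 → block sizes [2, 1]

Assembling the blocks gives a Jordan form
J =
  [-2,  1,  0]
  [ 0, -2,  0]
  [ 0,  0, -2]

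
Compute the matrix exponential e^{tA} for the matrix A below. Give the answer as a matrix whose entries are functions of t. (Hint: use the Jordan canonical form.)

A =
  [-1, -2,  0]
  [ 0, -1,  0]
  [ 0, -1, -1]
e^{tA} =
  [exp(-t), -2*t*exp(-t), 0]
  [0, exp(-t), 0]
  [0, -t*exp(-t), exp(-t)]

Strategy: write A = P · J · P⁻¹ where J is a Jordan canonical form, so e^{tA} = P · e^{tJ} · P⁻¹, and e^{tJ} can be computed block-by-block.

A has Jordan form
J =
  [-1,  1,  0]
  [ 0, -1,  0]
  [ 0,  0, -1]
(up to reordering of blocks).

Per-block formulas:
  For a 1×1 block at λ = -1: exp(t · [-1]) = [e^(-1t)].
  For a 2×2 Jordan block J_2(-1): exp(t · J_2(-1)) = e^(-1t)·(I + t·N), where N is the 2×2 nilpotent shift.

After assembling e^{tJ} and conjugating by P, we get:

e^{tA} =
  [exp(-t), -2*t*exp(-t), 0]
  [0, exp(-t), 0]
  [0, -t*exp(-t), exp(-t)]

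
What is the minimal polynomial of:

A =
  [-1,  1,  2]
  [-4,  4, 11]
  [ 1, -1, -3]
x^3

The characteristic polynomial is χ_A(x) = x^3, so the eigenvalues are known. The minimal polynomial is
  m_A(x) = Π_λ (x − λ)^{k_λ}
where k_λ is the size of the *largest* Jordan block for λ (equivalently, the smallest k with (A − λI)^k v = 0 for every generalised eigenvector v of λ).

  λ = 0: largest Jordan block has size 3, contributing (x − 0)^3

So m_A(x) = x^3 = x^3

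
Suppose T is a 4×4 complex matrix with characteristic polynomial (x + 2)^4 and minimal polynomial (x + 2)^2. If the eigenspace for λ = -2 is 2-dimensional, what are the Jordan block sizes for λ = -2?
Block sizes for λ = -2: [2, 2]

Step 1 — from the characteristic polynomial, algebraic multiplicity of λ = -2 is 4. From dim ker(T − (-2)·I) = 2, there are exactly 2 Jordan blocks for λ = -2.
Step 2 — from the minimal polynomial, the factor (x + 2)^2 tells us the largest block for λ = -2 has size 2.
Step 3 — with total size 4, 2 blocks, and largest block 2, the block sizes (in nonincreasing order) are [2, 2].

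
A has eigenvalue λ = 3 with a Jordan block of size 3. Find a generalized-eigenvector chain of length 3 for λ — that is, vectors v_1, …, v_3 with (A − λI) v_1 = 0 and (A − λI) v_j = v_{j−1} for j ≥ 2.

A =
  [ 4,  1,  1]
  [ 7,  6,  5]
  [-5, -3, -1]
A Jordan chain for λ = 3 of length 3:
v_1 = (3, 3, -6)ᵀ
v_2 = (1, 7, -5)ᵀ
v_3 = (1, 0, 0)ᵀ

Let N = A − (3)·I. We want v_3 with N^3 v_3 = 0 but N^2 v_3 ≠ 0; then v_{j-1} := N · v_j for j = 3, …, 2.

Pick v_3 = (1, 0, 0)ᵀ.
Then v_2 = N · v_3 = (1, 7, -5)ᵀ.
Then v_1 = N · v_2 = (3, 3, -6)ᵀ.

Sanity check: (A − (3)·I) v_1 = (0, 0, 0)ᵀ = 0. ✓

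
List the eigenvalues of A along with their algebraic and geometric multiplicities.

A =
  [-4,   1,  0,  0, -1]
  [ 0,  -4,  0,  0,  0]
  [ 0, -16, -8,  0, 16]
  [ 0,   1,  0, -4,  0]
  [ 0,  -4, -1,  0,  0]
λ = -4: alg = 5, geom = 2

Step 1 — factor the characteristic polynomial to read off the algebraic multiplicities:
  χ_A(x) = (x + 4)^5

Step 2 — compute geometric multiplicities via the rank-nullity identity g(λ) = n − rank(A − λI):
  rank(A − (-4)·I) = 3, so dim ker(A − (-4)·I) = n − 3 = 2

Summary:
  λ = -4: algebraic multiplicity = 5, geometric multiplicity = 2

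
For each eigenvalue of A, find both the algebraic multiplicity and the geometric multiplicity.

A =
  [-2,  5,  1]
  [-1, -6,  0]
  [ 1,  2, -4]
λ = -4: alg = 3, geom = 1

Step 1 — factor the characteristic polynomial to read off the algebraic multiplicities:
  χ_A(x) = (x + 4)^3

Step 2 — compute geometric multiplicities via the rank-nullity identity g(λ) = n − rank(A − λI):
  rank(A − (-4)·I) = 2, so dim ker(A − (-4)·I) = n − 2 = 1

Summary:
  λ = -4: algebraic multiplicity = 3, geometric multiplicity = 1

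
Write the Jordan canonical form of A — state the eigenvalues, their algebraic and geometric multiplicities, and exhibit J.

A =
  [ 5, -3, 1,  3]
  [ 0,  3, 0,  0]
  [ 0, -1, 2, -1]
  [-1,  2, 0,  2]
J_3(3) ⊕ J_1(3)

The characteristic polynomial is
  det(x·I − A) = x^4 - 12*x^3 + 54*x^2 - 108*x + 81 = (x - 3)^4

Eigenvalues and multiplicities (the geometric multiplicity of λ is n − rank(A − λI), which equals the number of Jordan blocks for λ):
  λ = 3: algebraic multiplicity = 4, geometric multiplicity = 2

Determining the block sizes for each eigenvalue:
  λ = 3: with am = 4 and gm = 2, the partition is not yet determined (e.g. several partitions of 4 into 2 parts exist). Let N = A − (3)·I. Computing rank(N^1) = 2, rank(N^2) = 1, rank(N^3) = 0; the number of blocks of size ≥ j is rank(N^{j−1}) − rank(N^j), giving [2, 1, 1]. So we have 1 block(s) of size 3, 1 block(s) of size 1 → block sizes [3, 1]

Assembling the blocks gives a Jordan form
J =
  [3, 1, 0, 0]
  [0, 3, 1, 0]
  [0, 0, 3, 0]
  [0, 0, 0, 3]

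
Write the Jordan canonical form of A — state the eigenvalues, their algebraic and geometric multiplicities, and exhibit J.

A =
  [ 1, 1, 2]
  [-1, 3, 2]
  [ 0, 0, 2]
J_2(2) ⊕ J_1(2)

The characteristic polynomial is
  det(x·I − A) = x^3 - 6*x^2 + 12*x - 8 = (x - 2)^3

Eigenvalues and multiplicities (the geometric multiplicity of λ is n − rank(A − λI), which equals the number of Jordan blocks for λ):
  λ = 2: algebraic multiplicity = 3, geometric multiplicity = 2

Determining the block sizes for each eigenvalue:
  λ = 2: 2 blocks summing to 3 forces exactly one block of size 2 and the rest size 1 → block sizes [2, 1]

Assembling the blocks gives a Jordan form
J =
  [2, 1, 0]
  [0, 2, 0]
  [0, 0, 2]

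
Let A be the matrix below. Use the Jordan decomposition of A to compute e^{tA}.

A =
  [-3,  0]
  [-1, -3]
e^{tA} =
  [exp(-3*t), 0]
  [-t*exp(-3*t), exp(-3*t)]

Strategy: write A = P · J · P⁻¹ where J is a Jordan canonical form, so e^{tA} = P · e^{tJ} · P⁻¹, and e^{tJ} can be computed block-by-block.

A has Jordan form
J =
  [-3,  1]
  [ 0, -3]
(up to reordering of blocks).

Per-block formulas:
  For a 2×2 Jordan block J_2(-3): exp(t · J_2(-3)) = e^(-3t)·(I + t·N), where N is the 2×2 nilpotent shift.

After assembling e^{tJ} and conjugating by P, we get:

e^{tA} =
  [exp(-3*t), 0]
  [-t*exp(-3*t), exp(-3*t)]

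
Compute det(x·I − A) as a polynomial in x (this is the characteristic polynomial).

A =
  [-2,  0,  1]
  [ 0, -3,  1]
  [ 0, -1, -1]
x^3 + 6*x^2 + 12*x + 8

Expanding det(x·I − A) (e.g. by cofactor expansion or by noting that A is similar to its Jordan form J, which has the same characteristic polynomial as A) gives
  χ_A(x) = x^3 + 6*x^2 + 12*x + 8
which factors as (x + 2)^3. The eigenvalues (with algebraic multiplicities) are λ = -2 with multiplicity 3.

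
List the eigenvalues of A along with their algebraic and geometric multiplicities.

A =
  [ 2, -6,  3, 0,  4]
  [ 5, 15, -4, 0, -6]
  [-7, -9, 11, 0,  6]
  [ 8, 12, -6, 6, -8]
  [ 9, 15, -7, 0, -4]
λ = 6: alg = 5, geom = 3

Step 1 — factor the characteristic polynomial to read off the algebraic multiplicities:
  χ_A(x) = (x - 6)^5

Step 2 — compute geometric multiplicities via the rank-nullity identity g(λ) = n − rank(A − λI):
  rank(A − (6)·I) = 2, so dim ker(A − (6)·I) = n − 2 = 3

Summary:
  λ = 6: algebraic multiplicity = 5, geometric multiplicity = 3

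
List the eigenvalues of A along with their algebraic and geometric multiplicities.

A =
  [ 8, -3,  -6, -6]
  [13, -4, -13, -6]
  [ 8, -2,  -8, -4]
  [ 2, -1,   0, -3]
λ = -4: alg = 1, geom = 1; λ = -1: alg = 3, geom = 1

Step 1 — factor the characteristic polynomial to read off the algebraic multiplicities:
  χ_A(x) = (x + 1)^3*(x + 4)

Step 2 — compute geometric multiplicities via the rank-nullity identity g(λ) = n − rank(A − λI):
  rank(A − (-4)·I) = 3, so dim ker(A − (-4)·I) = n − 3 = 1
  rank(A − (-1)·I) = 3, so dim ker(A − (-1)·I) = n − 3 = 1

Summary:
  λ = -4: algebraic multiplicity = 1, geometric multiplicity = 1
  λ = -1: algebraic multiplicity = 3, geometric multiplicity = 1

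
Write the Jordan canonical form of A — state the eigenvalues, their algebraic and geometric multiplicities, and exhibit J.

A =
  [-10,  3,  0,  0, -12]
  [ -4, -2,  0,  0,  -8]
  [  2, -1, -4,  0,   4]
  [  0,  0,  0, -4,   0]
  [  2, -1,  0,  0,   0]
J_2(-4) ⊕ J_1(-4) ⊕ J_1(-4) ⊕ J_1(-4)

The characteristic polynomial is
  det(x·I − A) = x^5 + 20*x^4 + 160*x^3 + 640*x^2 + 1280*x + 1024 = (x + 4)^5

Eigenvalues and multiplicities (the geometric multiplicity of λ is n − rank(A − λI), which equals the number of Jordan blocks for λ):
  λ = -4: algebraic multiplicity = 5, geometric multiplicity = 4

Determining the block sizes for each eigenvalue:
  λ = -4: 4 blocks summing to 5 forces exactly one block of size 2 and the rest size 1 → block sizes [2, 1, 1, 1]

Assembling the blocks gives a Jordan form
J =
  [-4,  1,  0,  0,  0]
  [ 0, -4,  0,  0,  0]
  [ 0,  0, -4,  0,  0]
  [ 0,  0,  0, -4,  0]
  [ 0,  0,  0,  0, -4]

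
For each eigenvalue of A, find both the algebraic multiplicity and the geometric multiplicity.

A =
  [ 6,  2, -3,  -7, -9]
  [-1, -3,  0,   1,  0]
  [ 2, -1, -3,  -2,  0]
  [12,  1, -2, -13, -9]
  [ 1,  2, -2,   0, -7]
λ = -4: alg = 5, geom = 2

Step 1 — factor the characteristic polynomial to read off the algebraic multiplicities:
  χ_A(x) = (x + 4)^5

Step 2 — compute geometric multiplicities via the rank-nullity identity g(λ) = n − rank(A − λI):
  rank(A − (-4)·I) = 3, so dim ker(A − (-4)·I) = n − 3 = 2

Summary:
  λ = -4: algebraic multiplicity = 5, geometric multiplicity = 2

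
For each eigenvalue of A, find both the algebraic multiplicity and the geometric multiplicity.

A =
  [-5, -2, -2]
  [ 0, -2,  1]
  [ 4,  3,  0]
λ = -3: alg = 2, geom = 1; λ = -1: alg = 1, geom = 1

Step 1 — factor the characteristic polynomial to read off the algebraic multiplicities:
  χ_A(x) = (x + 1)*(x + 3)^2

Step 2 — compute geometric multiplicities via the rank-nullity identity g(λ) = n − rank(A − λI):
  rank(A − (-3)·I) = 2, so dim ker(A − (-3)·I) = n − 2 = 1
  rank(A − (-1)·I) = 2, so dim ker(A − (-1)·I) = n − 2 = 1

Summary:
  λ = -3: algebraic multiplicity = 2, geometric multiplicity = 1
  λ = -1: algebraic multiplicity = 1, geometric multiplicity = 1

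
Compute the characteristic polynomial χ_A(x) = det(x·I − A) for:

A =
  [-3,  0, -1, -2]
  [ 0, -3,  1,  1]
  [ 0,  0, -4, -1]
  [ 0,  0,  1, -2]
x^4 + 12*x^3 + 54*x^2 + 108*x + 81

Expanding det(x·I − A) (e.g. by cofactor expansion or by noting that A is similar to its Jordan form J, which has the same characteristic polynomial as A) gives
  χ_A(x) = x^4 + 12*x^3 + 54*x^2 + 108*x + 81
which factors as (x + 3)^4. The eigenvalues (with algebraic multiplicities) are λ = -3 with multiplicity 4.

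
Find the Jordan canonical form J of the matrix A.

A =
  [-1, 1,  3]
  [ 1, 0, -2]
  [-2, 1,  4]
J_3(1)

The characteristic polynomial is
  det(x·I − A) = x^3 - 3*x^2 + 3*x - 1 = (x - 1)^3

Eigenvalues and multiplicities (the geometric multiplicity of λ is n − rank(A − λI), which equals the number of Jordan blocks for λ):
  λ = 1: algebraic multiplicity = 3, geometric multiplicity = 1

Determining the block sizes for each eigenvalue:
  λ = 1: one block (gm = 1), so the single block has size am = 3 → block sizes [3]

Assembling the blocks gives a Jordan form
J =
  [1, 1, 0]
  [0, 1, 1]
  [0, 0, 1]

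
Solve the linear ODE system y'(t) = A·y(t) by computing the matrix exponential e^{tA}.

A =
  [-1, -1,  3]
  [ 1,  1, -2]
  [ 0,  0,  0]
e^{tA} =
  [1 - t, -t, -t^2/2 + 3*t]
  [t, t + 1, t^2/2 - 2*t]
  [0, 0, 1]

Strategy: write A = P · J · P⁻¹ where J is a Jordan canonical form, so e^{tA} = P · e^{tJ} · P⁻¹, and e^{tJ} can be computed block-by-block.

A has Jordan form
J =
  [0, 1, 0]
  [0, 0, 1]
  [0, 0, 0]
(up to reordering of blocks).

Per-block formulas:
  For a 3×3 Jordan block J_3(0): exp(t · J_3(0)) = e^(0t)·(I + t·N + (t^2/2)·N^2), where N is the 3×3 nilpotent shift.

After assembling e^{tJ} and conjugating by P, we get:

e^{tA} =
  [1 - t, -t, -t^2/2 + 3*t]
  [t, t + 1, t^2/2 - 2*t]
  [0, 0, 1]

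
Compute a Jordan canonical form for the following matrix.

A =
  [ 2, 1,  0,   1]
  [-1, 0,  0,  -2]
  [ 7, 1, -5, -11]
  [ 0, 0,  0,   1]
J_1(-5) ⊕ J_3(1)

The characteristic polynomial is
  det(x·I − A) = x^4 + 2*x^3 - 12*x^2 + 14*x - 5 = (x - 1)^3*(x + 5)

Eigenvalues and multiplicities (the geometric multiplicity of λ is n − rank(A − λI), which equals the number of Jordan blocks for λ):
  λ = -5: algebraic multiplicity = 1, geometric multiplicity = 1
  λ = 1: algebraic multiplicity = 3, geometric multiplicity = 1

Determining the block sizes for each eigenvalue:
  λ = -5: one block (gm = 1), so the single block has size am = 1 → block sizes [1]
  λ = 1: one block (gm = 1), so the single block has size am = 3 → block sizes [3]

Assembling the blocks gives a Jordan form
J =
  [-5, 0, 0, 0]
  [ 0, 1, 1, 0]
  [ 0, 0, 1, 1]
  [ 0, 0, 0, 1]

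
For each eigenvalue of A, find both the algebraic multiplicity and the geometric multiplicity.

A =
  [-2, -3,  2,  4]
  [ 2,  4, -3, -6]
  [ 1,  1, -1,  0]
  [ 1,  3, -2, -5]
λ = -1: alg = 4, geom = 2

Step 1 — factor the characteristic polynomial to read off the algebraic multiplicities:
  χ_A(x) = (x + 1)^4

Step 2 — compute geometric multiplicities via the rank-nullity identity g(λ) = n − rank(A − λI):
  rank(A − (-1)·I) = 2, so dim ker(A − (-1)·I) = n − 2 = 2

Summary:
  λ = -1: algebraic multiplicity = 4, geometric multiplicity = 2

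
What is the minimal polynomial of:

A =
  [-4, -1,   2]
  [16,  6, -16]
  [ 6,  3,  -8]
x^2 + 4*x + 4

The characteristic polynomial is χ_A(x) = (x + 2)^3, so the eigenvalues are known. The minimal polynomial is
  m_A(x) = Π_λ (x − λ)^{k_λ}
where k_λ is the size of the *largest* Jordan block for λ (equivalently, the smallest k with (A − λI)^k v = 0 for every generalised eigenvector v of λ).

  λ = -2: largest Jordan block has size 2, contributing (x + 2)^2

So m_A(x) = (x + 2)^2 = x^2 + 4*x + 4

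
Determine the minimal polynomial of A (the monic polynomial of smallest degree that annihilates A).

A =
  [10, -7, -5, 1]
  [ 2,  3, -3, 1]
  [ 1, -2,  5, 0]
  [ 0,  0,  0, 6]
x^3 - 18*x^2 + 108*x - 216

The characteristic polynomial is χ_A(x) = (x - 6)^4, so the eigenvalues are known. The minimal polynomial is
  m_A(x) = Π_λ (x − λ)^{k_λ}
where k_λ is the size of the *largest* Jordan block for λ (equivalently, the smallest k with (A − λI)^k v = 0 for every generalised eigenvector v of λ).

  λ = 6: largest Jordan block has size 3, contributing (x − 6)^3

So m_A(x) = (x - 6)^3 = x^3 - 18*x^2 + 108*x - 216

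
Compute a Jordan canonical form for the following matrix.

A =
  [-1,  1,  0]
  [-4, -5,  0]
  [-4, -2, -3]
J_2(-3) ⊕ J_1(-3)

The characteristic polynomial is
  det(x·I − A) = x^3 + 9*x^2 + 27*x + 27 = (x + 3)^3

Eigenvalues and multiplicities (the geometric multiplicity of λ is n − rank(A − λI), which equals the number of Jordan blocks for λ):
  λ = -3: algebraic multiplicity = 3, geometric multiplicity = 2

Determining the block sizes for each eigenvalue:
  λ = -3: 2 blocks summing to 3 forces exactly one block of size 2 and the rest size 1 → block sizes [2, 1]

Assembling the blocks gives a Jordan form
J =
  [-3,  1,  0]
  [ 0, -3,  0]
  [ 0,  0, -3]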